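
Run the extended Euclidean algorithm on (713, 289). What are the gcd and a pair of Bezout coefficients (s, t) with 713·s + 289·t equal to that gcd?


Euclidean algorithm on (713, 289) — divide until remainder is 0:
  713 = 2 · 289 + 135
  289 = 2 · 135 + 19
  135 = 7 · 19 + 2
  19 = 9 · 2 + 1
  2 = 2 · 1 + 0
gcd(713, 289) = 1.
Track Bezout coefficients alongside the remainders: start with r₀ = 713 = a·1 + b·0 (s = 1, t = 0) and r₁ = 289 = a·0 + b·1 (s = 0, t = 1); each new remainder r_{k+1} = r_{k-1} − q_k·r_k inherits s_{k+1} = s_{k-1} − q_k·s_k, t_{k+1} = t_{k-1} − q_k·t_k, so r_k = a·s_k + b·t_k at every step:
  q = 2: r = 135, s = 1 − 2·0 = 1, t = 0 − 2·1 = -2  (check: 713·1 + 289·(-2) = 135)
  q = 2: r = 19, s = 0 − 2·1 = -2, t = 1 − 2·(-2) = 5  (check: 713·(-2) + 289·5 = 19)
  q = 7: r = 2, s = 1 − 7·(-2) = 15, t = -2 − 7·5 = -37  (check: 713·15 + 289·(-37) = 2)
  q = 9: r = 1, s = -2 − 9·15 = -137, t = 5 − 9·(-37) = 338  (check: 713·(-137) + 289·338 = 1)
The row with r = 1 (the gcd) gives the Bezout coefficients s = -137, t = 338.
Result: 713 · (-137) + 289 · (338) = 1.

gcd(713, 289) = 1; s = -137, t = 338 (check: 713·(-137) + 289·338 = 1).


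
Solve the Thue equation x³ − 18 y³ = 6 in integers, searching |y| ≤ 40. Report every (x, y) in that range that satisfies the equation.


The equation is x³ - 18y³ = 6. For fixed y, x³ = 18·y³ + 6, so a solution requires the RHS to be a perfect cube.
Strategy: iterate y from -40 to 40, compute RHS = 18·y³ + 6, and check whether it is a (positive or negative) perfect cube.
Check small values of y:
  y = 0: RHS = 6 is not a perfect cube.
  y = 1: RHS = 24 is not a perfect cube.
  y = -1: RHS = -12 is not a perfect cube.
  y = 2: RHS = 150 is not a perfect cube.
  y = -2: RHS = -138 is not a perfect cube.
  y = 3: RHS = 492 is not a perfect cube.
  y = -3: RHS = -480 is not a perfect cube.
Continuing the search up to |y| = 40 finds no solutions either.
No (x, y) in the scanned range satisfies the equation.

No integer solutions with |y| ≤ 40.


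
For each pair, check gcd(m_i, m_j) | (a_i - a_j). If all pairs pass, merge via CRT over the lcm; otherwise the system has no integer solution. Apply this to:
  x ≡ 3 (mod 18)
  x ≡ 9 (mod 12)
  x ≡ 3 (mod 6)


Moduli 18, 12, 6 are not pairwise coprime, so CRT works modulo lcm(m_i) when all pairwise compatibility conditions hold.
Pairwise compatibility: gcd(m_i, m_j) must divide a_i - a_j for every pair.
Merge one congruence at a time:
  Start: x ≡ 3 (mod 18).
  Combine with x ≡ 9 (mod 12): gcd(18, 12) = 6; 9 - 3 = 6, which IS divisible by 6, so compatible.
    Write x = 3 + 18·t and substitute into x ≡ 9 (mod 12): 18·t ≡ 9 − 3 = 6 (mod 12).
    Divide the congruence (and modulus) by g = 6: 3·t ≡ 1 (mod 2).
    Reduce coefficients mod 2: 1·t ≡ 1 (mod 2).
    So t ≡ 1 (mod 2).
    Then x = 3 + 18·1 = 21, valid modulo lcm(18, 12) = 36: x ≡ 21 (mod 36).
  Combine with x ≡ 3 (mod 6): gcd(36, 6) = 6; 3 - 21 = -18, which IS divisible by 6, so compatible.
    Write x = 21 + 36·t and substitute into x ≡ 3 (mod 6): 36·t ≡ 3 − 21 = -18 (mod 6).
    Divide the congruence (and modulus) by g = 6: 6·t ≡ -3 (mod 1).
    Modulo 1 every t works; take t = 0.
    Then x = 21 + 36·0 = 21, valid modulo lcm(36, 6) = 36: x ≡ 21 (mod 36).
Verify: 21 mod 18 = 3, 21 mod 12 = 9, 21 mod 6 = 3.

x ≡ 21 (mod 36).


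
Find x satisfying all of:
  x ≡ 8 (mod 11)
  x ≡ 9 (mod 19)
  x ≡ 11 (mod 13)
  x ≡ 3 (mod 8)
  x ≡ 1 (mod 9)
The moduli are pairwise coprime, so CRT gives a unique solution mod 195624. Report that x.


Product of moduli M = 11 · 19 · 13 · 8 · 9 = 195624.
Merge one congruence at a time:
  Start: x ≡ 8 (mod 11).
  Combine with x ≡ 9 (mod 19); new modulus lcm = 209.
    Write x = 8 + 11·t and substitute into x ≡ 9 (mod 19): 11·t ≡ 9 − 8 = 1 (mod 19).
    The inverse of 11 mod 19 is 7 (since 11·7 = 77 = 4·19 + 1), so t ≡ 7·1 = 7 ≡ 7 (mod 19).
    Then x = 8 + 11·7 = 85, valid modulo lcm(11, 19) = 209: x ≡ 85 (mod 209).
  Combine with x ≡ 11 (mod 13); new modulus lcm = 2717.
    Write x = 85 + 209·t and substitute into x ≡ 11 (mod 13): 209·t ≡ 11 − 85 = -74 (mod 13).
    Reduce coefficients mod 13: 1·t ≡ 4 (mod 13).
    So t ≡ 4 (mod 13).
    Then x = 85 + 209·4 = 921, valid modulo lcm(209, 13) = 2717: x ≡ 921 (mod 2717).
  Combine with x ≡ 3 (mod 8); new modulus lcm = 21736.
    Write x = 921 + 2717·t and substitute into x ≡ 3 (mod 8): 2717·t ≡ 3 − 921 = -918 (mod 8).
    Reduce coefficients mod 8: 5·t ≡ 2 (mod 8).
    The inverse of 5 mod 8 is 5 (since 5·5 = 25 = 3·8 + 1), so t ≡ 5·2 = 10 ≡ 2 (mod 8).
    Then x = 921 + 2717·2 = 6355, valid modulo lcm(2717, 8) = 21736: x ≡ 6355 (mod 21736).
  Combine with x ≡ 1 (mod 9); new modulus lcm = 195624.
    Write x = 6355 + 21736·t and substitute into x ≡ 1 (mod 9): 21736·t ≡ 1 − 6355 = -6354 (mod 9).
    Reduce coefficients mod 9: 1·t ≡ 0 (mod 9).
    So t ≡ 0 (mod 9).
    Then x = 6355 + 21736·0 = 6355, valid modulo lcm(21736, 9) = 195624: x ≡ 6355 (mod 195624).
Verify against each original: 6355 mod 11 = 8, 6355 mod 19 = 9, 6355 mod 13 = 11, 6355 mod 8 = 3, 6355 mod 9 = 1.

x ≡ 6355 (mod 195624).


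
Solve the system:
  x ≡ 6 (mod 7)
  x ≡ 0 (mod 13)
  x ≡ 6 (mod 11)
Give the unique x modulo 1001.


Moduli 7, 13, 11 are pairwise coprime; by CRT there is a unique solution modulo M = 7 · 13 · 11 = 1001.
Solve pairwise, accumulating the modulus:
  Start with x ≡ 6 (mod 7).
  Combine with x ≡ 0 (mod 13): since gcd(7, 13) = 1, we get a unique residue mod 91.
    Write x = 6 + 7·t and substitute into x ≡ 0 (mod 13): 7·t ≡ 0 − 6 = -6 (mod 13).
    Reduce coefficients mod 13: 7·t ≡ 7 (mod 13).
    The inverse of 7 mod 13 is 2 (since 7·2 = 14 = 1·13 + 1), so t ≡ 2·7 = 14 ≡ 1 (mod 13).
    Then x = 6 + 7·1 = 13, valid modulo lcm(7, 13) = 91: x ≡ 13 (mod 91).
  Combine with x ≡ 6 (mod 11): since gcd(91, 11) = 1, we get a unique residue mod 1001.
    Write x = 13 + 91·t and substitute into x ≡ 6 (mod 11): 91·t ≡ 6 − 13 = -7 (mod 11).
    Reduce coefficients mod 11: 3·t ≡ 4 (mod 11).
    The inverse of 3 mod 11 is 4 (since 3·4 = 12 = 1·11 + 1), so t ≡ 4·4 = 16 ≡ 5 (mod 11).
    Then x = 13 + 91·5 = 468, valid modulo lcm(91, 11) = 1001: x ≡ 468 (mod 1001).
Verify: 468 mod 7 = 6 ✓, 468 mod 13 = 0 ✓, 468 mod 11 = 6 ✓.

x ≡ 468 (mod 1001).


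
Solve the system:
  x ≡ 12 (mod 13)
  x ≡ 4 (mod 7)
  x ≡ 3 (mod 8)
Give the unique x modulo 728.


Moduli 13, 7, 8 are pairwise coprime; by CRT there is a unique solution modulo M = 13 · 7 · 8 = 728.
Solve pairwise, accumulating the modulus:
  Start with x ≡ 12 (mod 13).
  Combine with x ≡ 4 (mod 7): since gcd(13, 7) = 1, we get a unique residue mod 91.
    Write x = 12 + 13·t and substitute into x ≡ 4 (mod 7): 13·t ≡ 4 − 12 = -8 (mod 7).
    Reduce coefficients mod 7: 6·t ≡ 6 (mod 7).
    The inverse of 6 mod 7 is 6 (since 6·6 = 36 = 5·7 + 1), so t ≡ 6·6 = 36 ≡ 1 (mod 7).
    Then x = 12 + 13·1 = 25, valid modulo lcm(13, 7) = 91: x ≡ 25 (mod 91).
  Combine with x ≡ 3 (mod 8): since gcd(91, 8) = 1, we get a unique residue mod 728.
    Write x = 25 + 91·t and substitute into x ≡ 3 (mod 8): 91·t ≡ 3 − 25 = -22 (mod 8).
    Reduce coefficients mod 8: 3·t ≡ 2 (mod 8).
    The inverse of 3 mod 8 is 3 (since 3·3 = 9 = 1·8 + 1), so t ≡ 3·2 = 6 ≡ 6 (mod 8).
    Then x = 25 + 91·6 = 571, valid modulo lcm(91, 8) = 728: x ≡ 571 (mod 728).
Verify: 571 mod 13 = 12 ✓, 571 mod 7 = 4 ✓, 571 mod 8 = 3 ✓.

x ≡ 571 (mod 728).


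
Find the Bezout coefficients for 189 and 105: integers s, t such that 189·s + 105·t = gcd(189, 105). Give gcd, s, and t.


Euclidean algorithm on (189, 105) — divide until remainder is 0:
  189 = 1 · 105 + 84
  105 = 1 · 84 + 21
  84 = 4 · 21 + 0
gcd(189, 105) = 21.
Track Bezout coefficients alongside the remainders: start with r₀ = 189 = a·1 + b·0 (s = 1, t = 0) and r₁ = 105 = a·0 + b·1 (s = 0, t = 1); each new remainder r_{k+1} = r_{k-1} − q_k·r_k inherits s_{k+1} = s_{k-1} − q_k·s_k, t_{k+1} = t_{k-1} − q_k·t_k, so r_k = a·s_k + b·t_k at every step:
  q = 1: r = 84, s = 1 − 1·0 = 1, t = 0 − 1·1 = -1  (check: 189·1 + 105·(-1) = 84)
  q = 1: r = 21, s = 0 − 1·1 = -1, t = 1 − 1·(-1) = 2  (check: 189·(-1) + 105·2 = 21)
The row with r = 21 (the gcd) gives the Bezout coefficients s = -1, t = 2.
Result: 189 · (-1) + 105 · (2) = 21.

gcd(189, 105) = 21; s = -1, t = 2 (check: 189·(-1) + 105·2 = 21).


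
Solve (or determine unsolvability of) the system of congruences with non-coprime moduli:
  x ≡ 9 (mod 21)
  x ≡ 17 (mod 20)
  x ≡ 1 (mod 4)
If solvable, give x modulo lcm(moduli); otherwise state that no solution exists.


Moduli 21, 20, 4 are not pairwise coprime, so CRT works modulo lcm(m_i) when all pairwise compatibility conditions hold.
Pairwise compatibility: gcd(m_i, m_j) must divide a_i - a_j for every pair.
Merge one congruence at a time:
  Start: x ≡ 9 (mod 21).
  Combine with x ≡ 17 (mod 20): gcd(21, 20) = 1; 17 - 9 = 8, which IS divisible by 1, so compatible.
    Write x = 9 + 21·t and substitute into x ≡ 17 (mod 20): 21·t ≡ 17 − 9 = 8 (mod 20).
    Reduce coefficients mod 20: 1·t ≡ 8 (mod 20).
    So t ≡ 8 (mod 20).
    Then x = 9 + 21·8 = 177, valid modulo lcm(21, 20) = 420: x ≡ 177 (mod 420).
  Combine with x ≡ 1 (mod 4): gcd(420, 4) = 4; 1 - 177 = -176, which IS divisible by 4, so compatible.
    Write x = 177 + 420·t and substitute into x ≡ 1 (mod 4): 420·t ≡ 1 − 177 = -176 (mod 4).
    Divide the congruence (and modulus) by g = 4: 105·t ≡ -44 (mod 1).
    Modulo 1 every t works; take t = 0.
    Then x = 177 + 420·0 = 177, valid modulo lcm(420, 4) = 420: x ≡ 177 (mod 420).
Verify: 177 mod 21 = 9, 177 mod 20 = 17, 177 mod 4 = 1.

x ≡ 177 (mod 420).


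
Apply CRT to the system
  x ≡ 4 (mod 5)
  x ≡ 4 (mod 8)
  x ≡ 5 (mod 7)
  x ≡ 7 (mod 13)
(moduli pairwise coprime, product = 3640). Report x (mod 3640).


Product of moduli M = 5 · 8 · 7 · 13 = 3640.
Merge one congruence at a time:
  Start: x ≡ 4 (mod 5).
  Combine with x ≡ 4 (mod 8); new modulus lcm = 40.
    Write x = 4 + 5·t and substitute into x ≡ 4 (mod 8): 5·t ≡ 4 − 4 = 0 (mod 8).
    The inverse of 5 mod 8 is 5 (since 5·5 = 25 = 3·8 + 1), so t ≡ 5·0 = 0 ≡ 0 (mod 8).
    Then x = 4 + 5·0 = 4, valid modulo lcm(5, 8) = 40: x ≡ 4 (mod 40).
  Combine with x ≡ 5 (mod 7); new modulus lcm = 280.
    Write x = 4 + 40·t and substitute into x ≡ 5 (mod 7): 40·t ≡ 5 − 4 = 1 (mod 7).
    Reduce coefficients mod 7: 5·t ≡ 1 (mod 7).
    The inverse of 5 mod 7 is 3 (since 5·3 = 15 = 2·7 + 1), so t ≡ 3·1 = 3 ≡ 3 (mod 7).
    Then x = 4 + 40·3 = 124, valid modulo lcm(40, 7) = 280: x ≡ 124 (mod 280).
  Combine with x ≡ 7 (mod 13); new modulus lcm = 3640.
    Write x = 124 + 280·t and substitute into x ≡ 7 (mod 13): 280·t ≡ 7 − 124 = -117 (mod 13).
    Reduce coefficients mod 13: 7·t ≡ 0 (mod 13).
    The inverse of 7 mod 13 is 2 (since 7·2 = 14 = 1·13 + 1), so t ≡ 2·0 = 0 ≡ 0 (mod 13).
    Then x = 124 + 280·0 = 124, valid modulo lcm(280, 13) = 3640: x ≡ 124 (mod 3640).
Verify against each original: 124 mod 5 = 4, 124 mod 8 = 4, 124 mod 7 = 5, 124 mod 13 = 7.

x ≡ 124 (mod 3640).


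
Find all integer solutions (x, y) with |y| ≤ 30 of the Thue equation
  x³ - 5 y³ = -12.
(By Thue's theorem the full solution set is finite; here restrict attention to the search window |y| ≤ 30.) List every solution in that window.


The equation is x³ - 5y³ = -12. For fixed y, x³ = 5·y³ − 12, so a solution requires the RHS to be a perfect cube.
Strategy: iterate y from -30 to 30, compute RHS = 5·y³ − 12, and check whether it is a (positive or negative) perfect cube.
Check small values of y:
  y = 0: RHS = -12 is not a perfect cube.
  y = 1: RHS = -7 is not a perfect cube.
  y = -1: RHS = -17 is not a perfect cube.
  y = 2: RHS = 28 is not a perfect cube.
  y = -2: RHS = -52 is not a perfect cube.
  y = 3: RHS = 123 is not a perfect cube.
  y = -3: RHS = -147 is not a perfect cube.
Continuing the search up to |y| = 30 finds no solutions either.
No (x, y) in the scanned range satisfies the equation.

No integer solutions with |y| ≤ 30.


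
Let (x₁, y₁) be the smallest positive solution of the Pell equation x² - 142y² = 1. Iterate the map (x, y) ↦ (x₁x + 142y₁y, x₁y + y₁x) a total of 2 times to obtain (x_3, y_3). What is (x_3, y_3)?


Step 1: Find the fundamental solution (x₁, y₁) of x² - 142y² = 1.
  Expand √142 as a continued fraction. a₀ = ⌊√142⌋ = 11; iterate m_{k+1} = d_k·a_k − m_k, d_{k+1} = (142 − m_{k+1}²)/d_k, a_{k+1} = ⌊(a₀ + m_{k+1})/d_{k+1}⌋ (starting m₀ = 0, d₀ = 1), with convergents p_k = a_k·p_{k-1} + p_{k-2}, q_k = a_k·q_{k-1} + q_{k-2} (p₋₁ = 1, q₋₁ = 0):
  k = 0: a₀ = 11; p₀/q₀ = 11/1; p₀² − 142·q₀² = 121 − 142 = -21.
  k = 1: m = 11, d = 21, a = ⌊(11 + 11)/21⌋ = 1; p/q = (1·11 + 1)/(1·1 + 0) = 12/1; p² − 142·q² = 144 − 142 = 2.
  k = 2: m = 10, d = 2, a = ⌊(11 + 10)/2⌋ = 10; p/q = (10·12 + 11)/(10·1 + 1) = 131/11; p² − 142·q² = 17161 − 17182 = -21.
  k = 3: m = 10, d = 21, a = ⌊(11 + 10)/21⌋ = 1; p/q = (1·131 + 12)/(1·11 + 1) = 143/12; p² − 142·q² = 20449 − 20448 = 1.
  The first convergent with p² − 142·q² = 1 gives the fundamental solution (x₁, y₁) = (143, 12).
Step 2: Apply the recurrence (x_{n+1}, y_{n+1}) = (x₁x_n + 142y₁y_n, x₁y_n + y₁x_n) repeatedly.
  From (x_1, y_1) = (143, 12): x_2 = 143·143 + 142·12·12 = 40897; y_2 = 143·12 + 12·143 = 3432.
  From (x_2, y_2) = (40897, 3432): x_3 = 143·40897 + 142·12·3432 = 11696399; y_3 = 143·3432 + 12·40897 = 981540.
Step 3: Verify x_3² - 142·y_3² = 136805749567201 - 136805749567200 = 1 (should be 1). ✓

(x_1, y_1) = (143, 12); (x_3, y_3) = (11696399, 981540).


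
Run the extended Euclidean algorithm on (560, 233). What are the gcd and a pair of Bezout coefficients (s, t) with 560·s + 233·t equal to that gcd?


Euclidean algorithm on (560, 233) — divide until remainder is 0:
  560 = 2 · 233 + 94
  233 = 2 · 94 + 45
  94 = 2 · 45 + 4
  45 = 11 · 4 + 1
  4 = 4 · 1 + 0
gcd(560, 233) = 1.
Track Bezout coefficients alongside the remainders: start with r₀ = 560 = a·1 + b·0 (s = 1, t = 0) and r₁ = 233 = a·0 + b·1 (s = 0, t = 1); each new remainder r_{k+1} = r_{k-1} − q_k·r_k inherits s_{k+1} = s_{k-1} − q_k·s_k, t_{k+1} = t_{k-1} − q_k·t_k, so r_k = a·s_k + b·t_k at every step:
  q = 2: r = 94, s = 1 − 2·0 = 1, t = 0 − 2·1 = -2  (check: 560·1 + 233·(-2) = 94)
  q = 2: r = 45, s = 0 − 2·1 = -2, t = 1 − 2·(-2) = 5  (check: 560·(-2) + 233·5 = 45)
  q = 2: r = 4, s = 1 − 2·(-2) = 5, t = -2 − 2·5 = -12  (check: 560·5 + 233·(-12) = 4)
  q = 11: r = 1, s = -2 − 11·5 = -57, t = 5 − 11·(-12) = 137  (check: 560·(-57) + 233·137 = 1)
The row with r = 1 (the gcd) gives the Bezout coefficients s = -57, t = 137.
Result: 560 · (-57) + 233 · (137) = 1.

gcd(560, 233) = 1; s = -57, t = 137 (check: 560·(-57) + 233·137 = 1).


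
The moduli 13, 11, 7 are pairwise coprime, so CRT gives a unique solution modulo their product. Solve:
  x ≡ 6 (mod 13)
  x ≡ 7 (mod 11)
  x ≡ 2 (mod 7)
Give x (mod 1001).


Moduli 13, 11, 7 are pairwise coprime; by CRT there is a unique solution modulo M = 13 · 11 · 7 = 1001.
Solve pairwise, accumulating the modulus:
  Start with x ≡ 6 (mod 13).
  Combine with x ≡ 7 (mod 11): since gcd(13, 11) = 1, we get a unique residue mod 143.
    Write x = 6 + 13·t and substitute into x ≡ 7 (mod 11): 13·t ≡ 7 − 6 = 1 (mod 11).
    Reduce coefficients mod 11: 2·t ≡ 1 (mod 11).
    The inverse of 2 mod 11 is 6 (since 2·6 = 12 = 1·11 + 1), so t ≡ 6·1 = 6 ≡ 6 (mod 11).
    Then x = 6 + 13·6 = 84, valid modulo lcm(13, 11) = 143: x ≡ 84 (mod 143).
  Combine with x ≡ 2 (mod 7): since gcd(143, 7) = 1, we get a unique residue mod 1001.
    Write x = 84 + 143·t and substitute into x ≡ 2 (mod 7): 143·t ≡ 2 − 84 = -82 (mod 7).
    Reduce coefficients mod 7: 3·t ≡ 2 (mod 7).
    The inverse of 3 mod 7 is 5 (since 3·5 = 15 = 2·7 + 1), so t ≡ 5·2 = 10 ≡ 3 (mod 7).
    Then x = 84 + 143·3 = 513, valid modulo lcm(143, 7) = 1001: x ≡ 513 (mod 1001).
Verify: 513 mod 13 = 6 ✓, 513 mod 11 = 7 ✓, 513 mod 7 = 2 ✓.

x ≡ 513 (mod 1001).


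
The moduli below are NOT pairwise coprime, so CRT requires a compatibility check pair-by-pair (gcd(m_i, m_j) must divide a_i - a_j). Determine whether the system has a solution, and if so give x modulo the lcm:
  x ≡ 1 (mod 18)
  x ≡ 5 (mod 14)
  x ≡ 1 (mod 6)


Moduli 18, 14, 6 are not pairwise coprime, so CRT works modulo lcm(m_i) when all pairwise compatibility conditions hold.
Pairwise compatibility: gcd(m_i, m_j) must divide a_i - a_j for every pair.
Merge one congruence at a time:
  Start: x ≡ 1 (mod 18).
  Combine with x ≡ 5 (mod 14): gcd(18, 14) = 2; 5 - 1 = 4, which IS divisible by 2, so compatible.
    Write x = 1 + 18·t and substitute into x ≡ 5 (mod 14): 18·t ≡ 5 − 1 = 4 (mod 14).
    Divide the congruence (and modulus) by g = 2: 9·t ≡ 2 (mod 7).
    Reduce coefficients mod 7: 2·t ≡ 2 (mod 7).
    The inverse of 2 mod 7 is 4 (since 2·4 = 8 = 1·7 + 1), so t ≡ 4·2 = 8 ≡ 1 (mod 7).
    Then x = 1 + 18·1 = 19, valid modulo lcm(18, 14) = 126: x ≡ 19 (mod 126).
  Combine with x ≡ 1 (mod 6): gcd(126, 6) = 6; 1 - 19 = -18, which IS divisible by 6, so compatible.
    Write x = 19 + 126·t and substitute into x ≡ 1 (mod 6): 126·t ≡ 1 − 19 = -18 (mod 6).
    Divide the congruence (and modulus) by g = 6: 21·t ≡ -3 (mod 1).
    Modulo 1 every t works; take t = 0.
    Then x = 19 + 126·0 = 19, valid modulo lcm(126, 6) = 126: x ≡ 19 (mod 126).
Verify: 19 mod 18 = 1, 19 mod 14 = 5, 19 mod 6 = 1.

x ≡ 19 (mod 126).


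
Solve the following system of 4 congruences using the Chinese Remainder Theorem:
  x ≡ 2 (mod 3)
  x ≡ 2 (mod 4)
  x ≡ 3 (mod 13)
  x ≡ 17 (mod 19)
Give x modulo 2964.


Product of moduli M = 3 · 4 · 13 · 19 = 2964.
Merge one congruence at a time:
  Start: x ≡ 2 (mod 3).
  Combine with x ≡ 2 (mod 4); new modulus lcm = 12.
    Write x = 2 + 3·t and substitute into x ≡ 2 (mod 4): 3·t ≡ 2 − 2 = 0 (mod 4).
    The inverse of 3 mod 4 is 3 (since 3·3 = 9 = 2·4 + 1), so t ≡ 3·0 = 0 ≡ 0 (mod 4).
    Then x = 2 + 3·0 = 2, valid modulo lcm(3, 4) = 12: x ≡ 2 (mod 12).
  Combine with x ≡ 3 (mod 13); new modulus lcm = 156.
    Write x = 2 + 12·t and substitute into x ≡ 3 (mod 13): 12·t ≡ 3 − 2 = 1 (mod 13).
    The inverse of 12 mod 13 is 12 (since 12·12 = 144 = 11·13 + 1), so t ≡ 12·1 = 12 ≡ 12 (mod 13).
    Then x = 2 + 12·12 = 146, valid modulo lcm(12, 13) = 156: x ≡ 146 (mod 156).
  Combine with x ≡ 17 (mod 19); new modulus lcm = 2964.
    Write x = 146 + 156·t and substitute into x ≡ 17 (mod 19): 156·t ≡ 17 − 146 = -129 (mod 19).
    Reduce coefficients mod 19: 4·t ≡ 4 (mod 19).
    The inverse of 4 mod 19 is 5 (since 4·5 = 20 = 1·19 + 1), so t ≡ 5·4 = 20 ≡ 1 (mod 19).
    Then x = 146 + 156·1 = 302, valid modulo lcm(156, 19) = 2964: x ≡ 302 (mod 2964).
Verify against each original: 302 mod 3 = 2, 302 mod 4 = 2, 302 mod 13 = 3, 302 mod 19 = 17.

x ≡ 302 (mod 2964).


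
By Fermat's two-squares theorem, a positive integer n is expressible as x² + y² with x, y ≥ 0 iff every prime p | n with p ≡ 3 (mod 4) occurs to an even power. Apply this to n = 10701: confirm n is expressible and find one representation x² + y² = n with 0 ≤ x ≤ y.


Step 1: Factor n = 10701 = 3^2 · 29 · 41.
Step 2: Check the mod-4 condition on each prime factor: 3 ≡ 3 (mod 4), exponent 2 (must be even); 29 ≡ 1 (mod 4), exponent 1; 41 ≡ 1 (mod 4), exponent 1.
All primes ≡ 3 (mod 4) appear to even exponent (or don't appear), so by the two-squares theorem n IS expressible as a sum of two squares.
Step 3: Build a representation. Group n = k² · m with k = 3 and m = 29 · 41 = 1189 (a product of primes ≡ 1 (mod 4)); a representation of m scales to one of n via (k·x)² + (k·y)² = k²(x² + y²). Each prime p ≡ 1 (mod 4) is itself a sum of two squares; find a² by testing p − a² for a perfect square:
  29: 29 − 1² = 28, 29 − 2² = 25 = 5² ⇒ 29 = 2² + 5².
  41: 41 − 1² = 40, 41 − 2² = 37, 41 − 3² = 32, 41 − 4² = 25 = 5² ⇒ 41 = 4² + 5².
  Combine using the Brahmagupta–Fibonacci identity (a² + b²)(c² + d²) = (ac − bd)² + (ad + bc)² = (ac + bd)² + (ad − bc)²:
  29 · 41 = 1189: from (2² + 5²)(4² + 5²), take (2·4 − 5·5, 2·5 + 5·4) = (8 − 25, 10 + 20) = (-17, 30); dropping signs (only squares matter) gives (17, 30); check 17² + 30² = 289 + 900 = 1189 ✓.
  Scale by k = 3: (3·17, 3·30) = (51, 90).
Step 4: Order so x ≤ y and verify: 51² + 90² = 2601 + 8100 = 10701 = n. ✓

n = 10701 = 51² + 90² (one valid representation with x ≤ y).


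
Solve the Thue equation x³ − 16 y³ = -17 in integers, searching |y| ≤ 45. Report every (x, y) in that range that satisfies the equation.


The equation is x³ - 16y³ = -17. For fixed y, x³ = 16·y³ − 17, so a solution requires the RHS to be a perfect cube.
Strategy: iterate y from -45 to 45, compute RHS = 16·y³ − 17, and check whether it is a (positive or negative) perfect cube.
Check small values of y:
  y = 0: RHS = -17 is not a perfect cube.
  y = 1: RHS = -1 = (-1)³ ⇒ x = -1 works.
  y = -1: RHS = -33 is not a perfect cube.
  y = 2: RHS = 111 is not a perfect cube.
  y = -2: RHS = -145 is not a perfect cube.
  y = 3: RHS = 415 is not a perfect cube.
  y = -3: RHS = -449 is not a perfect cube.
Continuing the search up to |y| = 45 finds no further solutions beyond those listed.
Collected solutions: (-1, 1).

Solutions (with |y| ≤ 45): (-1, 1).


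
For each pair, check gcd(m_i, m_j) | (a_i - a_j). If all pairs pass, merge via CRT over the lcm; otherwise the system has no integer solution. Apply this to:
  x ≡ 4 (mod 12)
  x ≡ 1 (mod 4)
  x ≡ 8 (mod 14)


Moduli 12, 4, 14 are not pairwise coprime, so CRT works modulo lcm(m_i) when all pairwise compatibility conditions hold.
Pairwise compatibility: gcd(m_i, m_j) must divide a_i - a_j for every pair.
Merge one congruence at a time:
  Start: x ≡ 4 (mod 12).
  Combine with x ≡ 1 (mod 4): gcd(12, 4) = 4, and 1 - 4 = -3 is NOT divisible by 4.
    ⇒ system is inconsistent (no integer solution).

No solution (the system is inconsistent).


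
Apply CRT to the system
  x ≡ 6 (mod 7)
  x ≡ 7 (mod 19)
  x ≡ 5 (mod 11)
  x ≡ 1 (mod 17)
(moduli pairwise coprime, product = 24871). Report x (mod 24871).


Product of moduli M = 7 · 19 · 11 · 17 = 24871.
Merge one congruence at a time:
  Start: x ≡ 6 (mod 7).
  Combine with x ≡ 7 (mod 19); new modulus lcm = 133.
    Write x = 6 + 7·t and substitute into x ≡ 7 (mod 19): 7·t ≡ 7 − 6 = 1 (mod 19).
    The inverse of 7 mod 19 is 11 (since 7·11 = 77 = 4·19 + 1), so t ≡ 11·1 = 11 ≡ 11 (mod 19).
    Then x = 6 + 7·11 = 83, valid modulo lcm(7, 19) = 133: x ≡ 83 (mod 133).
  Combine with x ≡ 5 (mod 11); new modulus lcm = 1463.
    Write x = 83 + 133·t and substitute into x ≡ 5 (mod 11): 133·t ≡ 5 − 83 = -78 (mod 11).
    Reduce coefficients mod 11: 1·t ≡ 10 (mod 11).
    So t ≡ 10 (mod 11).
    Then x = 83 + 133·10 = 1413, valid modulo lcm(133, 11) = 1463: x ≡ 1413 (mod 1463).
  Combine with x ≡ 1 (mod 17); new modulus lcm = 24871.
    Write x = 1413 + 1463·t and substitute into x ≡ 1 (mod 17): 1463·t ≡ 1 − 1413 = -1412 (mod 17).
    Reduce coefficients mod 17: 1·t ≡ 16 (mod 17).
    So t ≡ 16 (mod 17).
    Then x = 1413 + 1463·16 = 24821, valid modulo lcm(1463, 17) = 24871: x ≡ 24821 (mod 24871).
Verify against each original: 24821 mod 7 = 6, 24821 mod 19 = 7, 24821 mod 11 = 5, 24821 mod 17 = 1.

x ≡ 24821 (mod 24871).


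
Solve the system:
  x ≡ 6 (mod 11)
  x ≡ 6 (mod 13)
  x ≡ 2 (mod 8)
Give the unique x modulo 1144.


Moduli 11, 13, 8 are pairwise coprime; by CRT there is a unique solution modulo M = 11 · 13 · 8 = 1144.
Solve pairwise, accumulating the modulus:
  Start with x ≡ 6 (mod 11).
  Combine with x ≡ 6 (mod 13): since gcd(11, 13) = 1, we get a unique residue mod 143.
    Write x = 6 + 11·t and substitute into x ≡ 6 (mod 13): 11·t ≡ 6 − 6 = 0 (mod 13).
    The inverse of 11 mod 13 is 6 (since 11·6 = 66 = 5·13 + 1), so t ≡ 6·0 = 0 ≡ 0 (mod 13).
    Then x = 6 + 11·0 = 6, valid modulo lcm(11, 13) = 143: x ≡ 6 (mod 143).
  Combine with x ≡ 2 (mod 8): since gcd(143, 8) = 1, we get a unique residue mod 1144.
    Write x = 6 + 143·t and substitute into x ≡ 2 (mod 8): 143·t ≡ 2 − 6 = -4 (mod 8).
    Reduce coefficients mod 8: 7·t ≡ 4 (mod 8).
    The inverse of 7 mod 8 is 7 (since 7·7 = 49 = 6·8 + 1), so t ≡ 7·4 = 28 ≡ 4 (mod 8).
    Then x = 6 + 143·4 = 578, valid modulo lcm(143, 8) = 1144: x ≡ 578 (mod 1144).
Verify: 578 mod 11 = 6 ✓, 578 mod 13 = 6 ✓, 578 mod 8 = 2 ✓.

x ≡ 578 (mod 1144).


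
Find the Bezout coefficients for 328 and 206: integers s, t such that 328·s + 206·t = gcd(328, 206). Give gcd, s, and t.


Euclidean algorithm on (328, 206) — divide until remainder is 0:
  328 = 1 · 206 + 122
  206 = 1 · 122 + 84
  122 = 1 · 84 + 38
  84 = 2 · 38 + 8
  38 = 4 · 8 + 6
  8 = 1 · 6 + 2
  6 = 3 · 2 + 0
gcd(328, 206) = 2.
Track Bezout coefficients alongside the remainders: start with r₀ = 328 = a·1 + b·0 (s = 1, t = 0) and r₁ = 206 = a·0 + b·1 (s = 0, t = 1); each new remainder r_{k+1} = r_{k-1} − q_k·r_k inherits s_{k+1} = s_{k-1} − q_k·s_k, t_{k+1} = t_{k-1} − q_k·t_k, so r_k = a·s_k + b·t_k at every step:
  q = 1: r = 122, s = 1 − 1·0 = 1, t = 0 − 1·1 = -1  (check: 328·1 + 206·(-1) = 122)
  q = 1: r = 84, s = 0 − 1·1 = -1, t = 1 − 1·(-1) = 2  (check: 328·(-1) + 206·2 = 84)
  q = 1: r = 38, s = 1 − 1·(-1) = 2, t = -1 − 1·2 = -3  (check: 328·2 + 206·(-3) = 38)
  q = 2: r = 8, s = -1 − 2·2 = -5, t = 2 − 2·(-3) = 8  (check: 328·(-5) + 206·8 = 8)
  q = 4: r = 6, s = 2 − 4·(-5) = 22, t = -3 − 4·8 = -35  (check: 328·22 + 206·(-35) = 6)
  q = 1: r = 2, s = -5 − 1·22 = -27, t = 8 − 1·(-35) = 43  (check: 328·(-27) + 206·43 = 2)
The row with r = 2 (the gcd) gives the Bezout coefficients s = -27, t = 43.
Result: 328 · (-27) + 206 · (43) = 2.

gcd(328, 206) = 2; s = -27, t = 43 (check: 328·(-27) + 206·43 = 2).


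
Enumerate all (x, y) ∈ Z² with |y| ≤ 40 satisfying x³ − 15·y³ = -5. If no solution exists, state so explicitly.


The equation is x³ - 15y³ = -5. For fixed y, x³ = 15·y³ − 5, so a solution requires the RHS to be a perfect cube.
Strategy: iterate y from -40 to 40, compute RHS = 15·y³ − 5, and check whether it is a (positive or negative) perfect cube.
Check small values of y:
  y = 0: RHS = -5 is not a perfect cube.
  y = 1: RHS = 10 is not a perfect cube.
  y = -1: RHS = -20 is not a perfect cube.
  y = 2: RHS = 115 is not a perfect cube.
  y = -2: RHS = -125 = (-5)³ ⇒ x = -5 works.
  y = 3: RHS = 400 is not a perfect cube.
  y = -3: RHS = -410 is not a perfect cube.
Continuing the search up to |y| = 40 finds no further solutions beyond those listed.
Collected solutions: (-5, -2).

Solutions (with |y| ≤ 40): (-5, -2).


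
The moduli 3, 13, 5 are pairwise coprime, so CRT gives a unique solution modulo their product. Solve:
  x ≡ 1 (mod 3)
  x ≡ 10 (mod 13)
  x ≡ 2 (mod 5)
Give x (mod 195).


Moduli 3, 13, 5 are pairwise coprime; by CRT there is a unique solution modulo M = 3 · 13 · 5 = 195.
Solve pairwise, accumulating the modulus:
  Start with x ≡ 1 (mod 3).
  Combine with x ≡ 10 (mod 13): since gcd(3, 13) = 1, we get a unique residue mod 39.
    Write x = 1 + 3·t and substitute into x ≡ 10 (mod 13): 3·t ≡ 10 − 1 = 9 (mod 13).
    The inverse of 3 mod 13 is 9 (since 3·9 = 27 = 2·13 + 1), so t ≡ 9·9 = 81 ≡ 3 (mod 13).
    Then x = 1 + 3·3 = 10, valid modulo lcm(3, 13) = 39: x ≡ 10 (mod 39).
  Combine with x ≡ 2 (mod 5): since gcd(39, 5) = 1, we get a unique residue mod 195.
    Write x = 10 + 39·t and substitute into x ≡ 2 (mod 5): 39·t ≡ 2 − 10 = -8 (mod 5).
    Reduce coefficients mod 5: 4·t ≡ 2 (mod 5).
    The inverse of 4 mod 5 is 4 (since 4·4 = 16 = 3·5 + 1), so t ≡ 4·2 = 8 ≡ 3 (mod 5).
    Then x = 10 + 39·3 = 127, valid modulo lcm(39, 5) = 195: x ≡ 127 (mod 195).
Verify: 127 mod 3 = 1 ✓, 127 mod 13 = 10 ✓, 127 mod 5 = 2 ✓.

x ≡ 127 (mod 195).


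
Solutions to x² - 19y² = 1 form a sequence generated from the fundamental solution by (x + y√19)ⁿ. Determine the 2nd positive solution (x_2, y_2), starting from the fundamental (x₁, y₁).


Step 1: Find the fundamental solution (x₁, y₁) of x² - 19y² = 1.
  Expand √19 as a continued fraction. a₀ = ⌊√19⌋ = 4; iterate m_{k+1} = d_k·a_k − m_k, d_{k+1} = (19 − m_{k+1}²)/d_k, a_{k+1} = ⌊(a₀ + m_{k+1})/d_{k+1}⌋ (starting m₀ = 0, d₀ = 1), with convergents p_k = a_k·p_{k-1} + p_{k-2}, q_k = a_k·q_{k-1} + q_{k-2} (p₋₁ = 1, q₋₁ = 0):
  k = 0: a₀ = 4; p₀/q₀ = 4/1; p₀² − 19·q₀² = 16 − 19 = -3.
  k = 1: m = 4, d = 3, a = ⌊(4 + 4)/3⌋ = 2; p/q = (2·4 + 1)/(2·1 + 0) = 9/2; p² − 19·q² = 81 − 76 = 5.
  k = 2: m = 2, d = 5, a = ⌊(4 + 2)/5⌋ = 1; p/q = (1·9 + 4)/(1·2 + 1) = 13/3; p² − 19·q² = 169 − 171 = -2.
  k = 3: m = 3, d = 2, a = ⌊(4 + 3)/2⌋ = 3; p/q = (3·13 + 9)/(3·3 + 2) = 48/11; p² − 19·q² = 2304 − 2299 = 5.
  k = 4: m = 3, d = 5, a = ⌊(4 + 3)/5⌋ = 1; p/q = (1·48 + 13)/(1·11 + 3) = 61/14; p² − 19·q² = 3721 − 3724 = -3.
  k = 5: m = 2, d = 3, a = ⌊(4 + 2)/3⌋ = 2; p/q = (2·61 + 48)/(2·14 + 11) = 170/39; p² − 19·q² = 28900 − 28899 = 1.
  The first convergent with p² − 19·q² = 1 gives the fundamental solution (x₁, y₁) = (170, 39).
Step 2: Apply the recurrence (x_{n+1}, y_{n+1}) = (x₁x_n + 19y₁y_n, x₁y_n + y₁x_n) repeatedly.
  From (x_1, y_1) = (170, 39): x_2 = 170·170 + 19·39·39 = 57799; y_2 = 170·39 + 39·170 = 13260.
Step 3: Verify x_2² - 19·y_2² = 3340724401 - 3340724400 = 1 (should be 1). ✓

(x_1, y_1) = (170, 39); (x_2, y_2) = (57799, 13260).


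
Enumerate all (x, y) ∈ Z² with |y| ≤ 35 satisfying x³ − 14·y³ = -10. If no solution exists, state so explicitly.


The equation is x³ - 14y³ = -10. For fixed y, x³ = 14·y³ − 10, so a solution requires the RHS to be a perfect cube.
Strategy: iterate y from -35 to 35, compute RHS = 14·y³ − 10, and check whether it is a (positive or negative) perfect cube.
Check small values of y:
  y = 0: RHS = -10 is not a perfect cube.
  y = 1: RHS = 4 is not a perfect cube.
  y = -1: RHS = -24 is not a perfect cube.
  y = 2: RHS = 102 is not a perfect cube.
  y = -2: RHS = -122 is not a perfect cube.
  y = 3: RHS = 368 is not a perfect cube.
  y = -3: RHS = -388 is not a perfect cube.
Continuing the search up to |y| = 35 finds no solutions either.
No (x, y) in the scanned range satisfies the equation.

No integer solutions with |y| ≤ 35.


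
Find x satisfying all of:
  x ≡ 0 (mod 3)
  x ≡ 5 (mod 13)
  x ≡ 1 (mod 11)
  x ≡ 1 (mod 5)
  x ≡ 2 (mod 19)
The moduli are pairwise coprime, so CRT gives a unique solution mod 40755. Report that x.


Product of moduli M = 3 · 13 · 11 · 5 · 19 = 40755.
Merge one congruence at a time:
  Start: x ≡ 0 (mod 3).
  Combine with x ≡ 5 (mod 13); new modulus lcm = 39.
    Write x = 0 + 3·t and substitute into x ≡ 5 (mod 13): 3·t ≡ 5 − 0 = 5 (mod 13).
    The inverse of 3 mod 13 is 9 (since 3·9 = 27 = 2·13 + 1), so t ≡ 9·5 = 45 ≡ 6 (mod 13).
    Then x = 0 + 3·6 = 18, valid modulo lcm(3, 13) = 39: x ≡ 18 (mod 39).
  Combine with x ≡ 1 (mod 11); new modulus lcm = 429.
    Write x = 18 + 39·t and substitute into x ≡ 1 (mod 11): 39·t ≡ 1 − 18 = -17 (mod 11).
    Reduce coefficients mod 11: 6·t ≡ 5 (mod 11).
    The inverse of 6 mod 11 is 2 (since 6·2 = 12 = 1·11 + 1), so t ≡ 2·5 = 10 ≡ 10 (mod 11).
    Then x = 18 + 39·10 = 408, valid modulo lcm(39, 11) = 429: x ≡ 408 (mod 429).
  Combine with x ≡ 1 (mod 5); new modulus lcm = 2145.
    Write x = 408 + 429·t and substitute into x ≡ 1 (mod 5): 429·t ≡ 1 − 408 = -407 (mod 5).
    Reduce coefficients mod 5: 4·t ≡ 3 (mod 5).
    The inverse of 4 mod 5 is 4 (since 4·4 = 16 = 3·5 + 1), so t ≡ 4·3 = 12 ≡ 2 (mod 5).
    Then x = 408 + 429·2 = 1266, valid modulo lcm(429, 5) = 2145: x ≡ 1266 (mod 2145).
  Combine with x ≡ 2 (mod 19); new modulus lcm = 40755.
    Write x = 1266 + 2145·t and substitute into x ≡ 2 (mod 19): 2145·t ≡ 2 − 1266 = -1264 (mod 19).
    Reduce coefficients mod 19: 17·t ≡ 9 (mod 19).
    The inverse of 17 mod 19 is 9 (since 17·9 = 153 = 8·19 + 1), so t ≡ 9·9 = 81 ≡ 5 (mod 19).
    Then x = 1266 + 2145·5 = 11991, valid modulo lcm(2145, 19) = 40755: x ≡ 11991 (mod 40755).
Verify against each original: 11991 mod 3 = 0, 11991 mod 13 = 5, 11991 mod 11 = 1, 11991 mod 5 = 1, 11991 mod 19 = 2.

x ≡ 11991 (mod 40755).


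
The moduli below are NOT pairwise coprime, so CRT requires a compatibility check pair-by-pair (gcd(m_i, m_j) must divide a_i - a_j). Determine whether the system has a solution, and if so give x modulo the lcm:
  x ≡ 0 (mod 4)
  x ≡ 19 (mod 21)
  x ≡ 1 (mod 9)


Moduli 4, 21, 9 are not pairwise coprime, so CRT works modulo lcm(m_i) when all pairwise compatibility conditions hold.
Pairwise compatibility: gcd(m_i, m_j) must divide a_i - a_j for every pair.
Merge one congruence at a time:
  Start: x ≡ 0 (mod 4).
  Combine with x ≡ 19 (mod 21): gcd(4, 21) = 1; 19 - 0 = 19, which IS divisible by 1, so compatible.
    Write x = 0 + 4·t and substitute into x ≡ 19 (mod 21): 4·t ≡ 19 − 0 = 19 (mod 21).
    The inverse of 4 mod 21 is 16 (since 4·16 = 64 = 3·21 + 1), so t ≡ 16·19 = 304 ≡ 10 (mod 21).
    Then x = 0 + 4·10 = 40, valid modulo lcm(4, 21) = 84: x ≡ 40 (mod 84).
  Combine with x ≡ 1 (mod 9): gcd(84, 9) = 3; 1 - 40 = -39, which IS divisible by 3, so compatible.
    Write x = 40 + 84·t and substitute into x ≡ 1 (mod 9): 84·t ≡ 1 − 40 = -39 (mod 9).
    Divide the congruence (and modulus) by g = 3: 28·t ≡ -13 (mod 3).
    Reduce coefficients mod 3: 1·t ≡ 2 (mod 3).
    So t ≡ 2 (mod 3).
    Then x = 40 + 84·2 = 208, valid modulo lcm(84, 9) = 252: x ≡ 208 (mod 252).
Verify: 208 mod 4 = 0, 208 mod 21 = 19, 208 mod 9 = 1.

x ≡ 208 (mod 252).


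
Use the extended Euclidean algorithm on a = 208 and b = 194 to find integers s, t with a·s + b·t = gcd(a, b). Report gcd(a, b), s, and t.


Euclidean algorithm on (208, 194) — divide until remainder is 0:
  208 = 1 · 194 + 14
  194 = 13 · 14 + 12
  14 = 1 · 12 + 2
  12 = 6 · 2 + 0
gcd(208, 194) = 2.
Track Bezout coefficients alongside the remainders: start with r₀ = 208 = a·1 + b·0 (s = 1, t = 0) and r₁ = 194 = a·0 + b·1 (s = 0, t = 1); each new remainder r_{k+1} = r_{k-1} − q_k·r_k inherits s_{k+1} = s_{k-1} − q_k·s_k, t_{k+1} = t_{k-1} − q_k·t_k, so r_k = a·s_k + b·t_k at every step:
  q = 1: r = 14, s = 1 − 1·0 = 1, t = 0 − 1·1 = -1  (check: 208·1 + 194·(-1) = 14)
  q = 13: r = 12, s = 0 − 13·1 = -13, t = 1 − 13·(-1) = 14  (check: 208·(-13) + 194·14 = 12)
  q = 1: r = 2, s = 1 − 1·(-13) = 14, t = -1 − 1·14 = -15  (check: 208·14 + 194·(-15) = 2)
The row with r = 2 (the gcd) gives the Bezout coefficients s = 14, t = -15.
Result: 208 · (14) + 194 · (-15) = 2.

gcd(208, 194) = 2; s = 14, t = -15 (check: 208·14 + 194·(-15) = 2).


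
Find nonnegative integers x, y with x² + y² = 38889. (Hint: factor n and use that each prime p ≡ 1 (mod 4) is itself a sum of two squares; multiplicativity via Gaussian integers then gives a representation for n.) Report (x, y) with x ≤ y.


Step 1: Factor n = 38889 = 3^2 · 29 · 149.
Step 2: Check the mod-4 condition on each prime factor: 3 ≡ 3 (mod 4), exponent 2 (must be even); 29 ≡ 1 (mod 4), exponent 1; 149 ≡ 1 (mod 4), exponent 1.
All primes ≡ 3 (mod 4) appear to even exponent (or don't appear), so by the two-squares theorem n IS expressible as a sum of two squares.
Step 3: Build a representation. Group n = k² · m with k = 3 and m = 29 · 149 = 4321 (a product of primes ≡ 1 (mod 4)); a representation of m scales to one of n via (k·x)² + (k·y)² = k²(x² + y²). Each prime p ≡ 1 (mod 4) is itself a sum of two squares; find a² by testing p − a² for a perfect square:
  29: 29 − 1² = 28, 29 − 2² = 25 = 5² ⇒ 29 = 2² + 5².
  149: 149 − 1² = 148, 149 − 2² = 145, 149 − 3² = 140, 149 − 4² = 133, 149 − 5² = 124, 149 − 6² = 113, 149 − 7² = 100 = 10² ⇒ 149 = 7² + 10².
  Combine using the Brahmagupta–Fibonacci identity (a² + b²)(c² + d²) = (ac − bd)² + (ad + bc)² = (ac + bd)² + (ad − bc)²:
  29 · 149 = 4321: from (2² + 5²)(7² + 10²), take (2·7 − 5·10, 2·10 + 5·7) = (14 − 50, 20 + 35) = (-36, 55); dropping signs (only squares matter) gives (36, 55); check 36² + 55² = 1296 + 3025 = 4321 ✓.
  Scale by k = 3: (3·36, 3·55) = (108, 165).
Step 4: Order so x ≤ y and verify: 108² + 165² = 11664 + 27225 = 38889 = n. ✓

n = 38889 = 108² + 165² (one valid representation with x ≤ y).


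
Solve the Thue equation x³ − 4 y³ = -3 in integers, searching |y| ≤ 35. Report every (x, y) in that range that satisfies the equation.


The equation is x³ - 4y³ = -3. For fixed y, x³ = 4·y³ − 3, so a solution requires the RHS to be a perfect cube.
Strategy: iterate y from -35 to 35, compute RHS = 4·y³ − 3, and check whether it is a (positive or negative) perfect cube.
Check small values of y:
  y = 0: RHS = -3 is not a perfect cube.
  y = 1: RHS = 1 = (1)³ ⇒ x = 1 works.
  y = -1: RHS = -7 is not a perfect cube.
  y = 2: RHS = 29 is not a perfect cube.
  y = -2: RHS = -35 is not a perfect cube.
  y = 3: RHS = 105 is not a perfect cube.
  y = -3: RHS = -111 is not a perfect cube.
Continuing the search up to |y| = 35 finds no further solutions beyond those listed.
Collected solutions: (1, 1).

Solutions (with |y| ≤ 35): (1, 1).


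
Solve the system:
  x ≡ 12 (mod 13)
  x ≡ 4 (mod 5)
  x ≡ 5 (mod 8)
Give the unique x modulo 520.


Moduli 13, 5, 8 are pairwise coprime; by CRT there is a unique solution modulo M = 13 · 5 · 8 = 520.
Solve pairwise, accumulating the modulus:
  Start with x ≡ 12 (mod 13).
  Combine with x ≡ 4 (mod 5): since gcd(13, 5) = 1, we get a unique residue mod 65.
    Write x = 12 + 13·t and substitute into x ≡ 4 (mod 5): 13·t ≡ 4 − 12 = -8 (mod 5).
    Reduce coefficients mod 5: 3·t ≡ 2 (mod 5).
    The inverse of 3 mod 5 is 2 (since 3·2 = 6 = 1·5 + 1), so t ≡ 2·2 = 4 ≡ 4 (mod 5).
    Then x = 12 + 13·4 = 64, valid modulo lcm(13, 5) = 65: x ≡ 64 (mod 65).
  Combine with x ≡ 5 (mod 8): since gcd(65, 8) = 1, we get a unique residue mod 520.
    Write x = 64 + 65·t and substitute into x ≡ 5 (mod 8): 65·t ≡ 5 − 64 = -59 (mod 8).
    Reduce coefficients mod 8: 1·t ≡ 5 (mod 8).
    So t ≡ 5 (mod 8).
    Then x = 64 + 65·5 = 389, valid modulo lcm(65, 8) = 520: x ≡ 389 (mod 520).
Verify: 389 mod 13 = 12 ✓, 389 mod 5 = 4 ✓, 389 mod 8 = 5 ✓.

x ≡ 389 (mod 520).


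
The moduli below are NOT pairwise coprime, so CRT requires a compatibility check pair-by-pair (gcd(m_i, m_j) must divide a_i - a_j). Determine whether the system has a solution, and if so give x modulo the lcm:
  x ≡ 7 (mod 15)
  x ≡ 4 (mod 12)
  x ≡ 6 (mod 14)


Moduli 15, 12, 14 are not pairwise coprime, so CRT works modulo lcm(m_i) when all pairwise compatibility conditions hold.
Pairwise compatibility: gcd(m_i, m_j) must divide a_i - a_j for every pair.
Merge one congruence at a time:
  Start: x ≡ 7 (mod 15).
  Combine with x ≡ 4 (mod 12): gcd(15, 12) = 3; 4 - 7 = -3, which IS divisible by 3, so compatible.
    Write x = 7 + 15·t and substitute into x ≡ 4 (mod 12): 15·t ≡ 4 − 7 = -3 (mod 12).
    Divide the congruence (and modulus) by g = 3: 5·t ≡ -1 (mod 4).
    Reduce coefficients mod 4: 1·t ≡ 3 (mod 4).
    So t ≡ 3 (mod 4).
    Then x = 7 + 15·3 = 52, valid modulo lcm(15, 12) = 60: x ≡ 52 (mod 60).
  Combine with x ≡ 6 (mod 14): gcd(60, 14) = 2; 6 - 52 = -46, which IS divisible by 2, so compatible.
    Write x = 52 + 60·t and substitute into x ≡ 6 (mod 14): 60·t ≡ 6 − 52 = -46 (mod 14).
    Divide the congruence (and modulus) by g = 2: 30·t ≡ -23 (mod 7).
    Reduce coefficients mod 7: 2·t ≡ 5 (mod 7).
    The inverse of 2 mod 7 is 4 (since 2·4 = 8 = 1·7 + 1), so t ≡ 4·5 = 20 ≡ 6 (mod 7).
    Then x = 52 + 60·6 = 412, valid modulo lcm(60, 14) = 420: x ≡ 412 (mod 420).
Verify: 412 mod 15 = 7, 412 mod 12 = 4, 412 mod 14 = 6.

x ≡ 412 (mod 420).
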